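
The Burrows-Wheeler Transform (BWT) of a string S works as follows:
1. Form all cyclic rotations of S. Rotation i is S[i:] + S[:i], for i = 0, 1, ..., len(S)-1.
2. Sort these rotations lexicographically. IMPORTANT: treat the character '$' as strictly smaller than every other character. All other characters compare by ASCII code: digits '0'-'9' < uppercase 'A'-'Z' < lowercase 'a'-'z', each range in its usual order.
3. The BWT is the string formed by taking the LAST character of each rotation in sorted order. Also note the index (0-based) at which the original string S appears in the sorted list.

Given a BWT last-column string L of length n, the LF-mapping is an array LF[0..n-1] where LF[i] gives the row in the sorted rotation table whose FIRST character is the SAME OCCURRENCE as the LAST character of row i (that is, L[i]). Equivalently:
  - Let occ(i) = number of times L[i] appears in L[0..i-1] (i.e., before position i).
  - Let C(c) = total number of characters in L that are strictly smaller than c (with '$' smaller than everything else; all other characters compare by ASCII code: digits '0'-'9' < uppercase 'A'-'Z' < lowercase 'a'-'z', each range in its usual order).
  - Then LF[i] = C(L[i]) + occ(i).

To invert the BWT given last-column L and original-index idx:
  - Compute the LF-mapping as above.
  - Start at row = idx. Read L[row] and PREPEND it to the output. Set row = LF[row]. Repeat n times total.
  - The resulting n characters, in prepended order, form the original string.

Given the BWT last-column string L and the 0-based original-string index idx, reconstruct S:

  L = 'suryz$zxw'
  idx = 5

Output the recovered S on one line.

LF mapping: 2 3 1 6 7 0 8 5 4
Walk LF starting at row 5, prepending L[row]:
  step 1: row=5, L[5]='$', prepend. Next row=LF[5]=0
  step 2: row=0, L[0]='s', prepend. Next row=LF[0]=2
  step 3: row=2, L[2]='r', prepend. Next row=LF[2]=1
  step 4: row=1, L[1]='u', prepend. Next row=LF[1]=3
  step 5: row=3, L[3]='y', prepend. Next row=LF[3]=6
  step 6: row=6, L[6]='z', prepend. Next row=LF[6]=8
  step 7: row=8, L[8]='w', prepend. Next row=LF[8]=4
  step 8: row=4, L[4]='z', prepend. Next row=LF[4]=7
  step 9: row=7, L[7]='x', prepend. Next row=LF[7]=5
Reversed output: xzwzyurs$

Answer: xzwzyurs$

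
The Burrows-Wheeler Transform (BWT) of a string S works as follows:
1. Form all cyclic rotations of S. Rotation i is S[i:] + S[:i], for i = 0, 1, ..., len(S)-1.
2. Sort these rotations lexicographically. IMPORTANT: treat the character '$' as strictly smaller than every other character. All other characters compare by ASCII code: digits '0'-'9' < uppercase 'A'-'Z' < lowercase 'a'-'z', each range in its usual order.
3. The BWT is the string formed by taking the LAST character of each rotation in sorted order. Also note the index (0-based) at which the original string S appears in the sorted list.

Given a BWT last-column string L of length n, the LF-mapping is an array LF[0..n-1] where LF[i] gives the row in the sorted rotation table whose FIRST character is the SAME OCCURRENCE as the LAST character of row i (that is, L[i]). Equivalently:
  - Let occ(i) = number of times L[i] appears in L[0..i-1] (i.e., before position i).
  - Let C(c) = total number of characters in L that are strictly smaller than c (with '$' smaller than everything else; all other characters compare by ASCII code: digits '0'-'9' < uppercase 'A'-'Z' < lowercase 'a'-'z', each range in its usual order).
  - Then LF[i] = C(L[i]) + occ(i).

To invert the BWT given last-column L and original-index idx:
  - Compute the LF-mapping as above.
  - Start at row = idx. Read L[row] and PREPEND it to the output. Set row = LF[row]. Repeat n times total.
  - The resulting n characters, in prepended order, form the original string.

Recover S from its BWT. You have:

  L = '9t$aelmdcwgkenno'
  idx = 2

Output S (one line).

LF mapping: 1 14 0 2 5 9 10 4 3 15 7 8 6 11 12 13
Walk LF starting at row 2, prepending L[row]:
  step 1: row=2, L[2]='$', prepend. Next row=LF[2]=0
  step 2: row=0, L[0]='9', prepend. Next row=LF[0]=1
  step 3: row=1, L[1]='t', prepend. Next row=LF[1]=14
  step 4: row=14, L[14]='n', prepend. Next row=LF[14]=12
  step 5: row=12, L[12]='e', prepend. Next row=LF[12]=6
  step 6: row=6, L[6]='m', prepend. Next row=LF[6]=10
  step 7: row=10, L[10]='g', prepend. Next row=LF[10]=7
  step 8: row=7, L[7]='d', prepend. Next row=LF[7]=4
  step 9: row=4, L[4]='e', prepend. Next row=LF[4]=5
  step 10: row=5, L[5]='l', prepend. Next row=LF[5]=9
  step 11: row=9, L[9]='w', prepend. Next row=LF[9]=15
  step 12: row=15, L[15]='o', prepend. Next row=LF[15]=13
  step 13: row=13, L[13]='n', prepend. Next row=LF[13]=11
  step 14: row=11, L[11]='k', prepend. Next row=LF[11]=8
  step 15: row=8, L[8]='c', prepend. Next row=LF[8]=3
  step 16: row=3, L[3]='a', prepend. Next row=LF[3]=2
Reversed output: acknowledgment9$

Answer: acknowledgment9$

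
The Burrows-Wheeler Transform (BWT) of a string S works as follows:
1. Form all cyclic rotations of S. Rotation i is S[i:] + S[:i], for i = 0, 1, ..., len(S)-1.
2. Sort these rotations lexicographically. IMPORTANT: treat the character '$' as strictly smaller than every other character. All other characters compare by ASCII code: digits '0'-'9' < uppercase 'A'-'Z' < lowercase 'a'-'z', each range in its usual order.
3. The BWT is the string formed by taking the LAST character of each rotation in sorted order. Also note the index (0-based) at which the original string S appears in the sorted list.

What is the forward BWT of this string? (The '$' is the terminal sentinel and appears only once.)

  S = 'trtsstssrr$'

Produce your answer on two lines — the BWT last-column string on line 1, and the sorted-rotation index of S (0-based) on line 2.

Answer: rrststts$sr
8

Derivation:
All 11 rotations (rotation i = S[i:]+S[:i]):
  rot[0] = trtsstssrr$
  rot[1] = rtsstssrr$t
  rot[2] = tsstssrr$tr
  rot[3] = sstssrr$trt
  rot[4] = stssrr$trts
  rot[5] = tssrr$trtss
  rot[6] = ssrr$trtsst
  rot[7] = srr$trtssts
  rot[8] = rr$trtsstss
  rot[9] = r$trtsstssr
  rot[10] = $trtsstssrr
Sorted (with $ < everything):
  sorted[0] = $trtsstssrr  (last char: 'r')
  sorted[1] = r$trtsstssr  (last char: 'r')
  sorted[2] = rr$trtsstss  (last char: 's')
  sorted[3] = rtsstssrr$t  (last char: 't')
  sorted[4] = srr$trtssts  (last char: 's')
  sorted[5] = ssrr$trtsst  (last char: 't')
  sorted[6] = sstssrr$trt  (last char: 't')
  sorted[7] = stssrr$trts  (last char: 's')
  sorted[8] = trtsstssrr$  (last char: '$')
  sorted[9] = tssrr$trtss  (last char: 's')
  sorted[10] = tsstssrr$tr  (last char: 'r')
Last column: rrststts$sr
Original string S is at sorted index 8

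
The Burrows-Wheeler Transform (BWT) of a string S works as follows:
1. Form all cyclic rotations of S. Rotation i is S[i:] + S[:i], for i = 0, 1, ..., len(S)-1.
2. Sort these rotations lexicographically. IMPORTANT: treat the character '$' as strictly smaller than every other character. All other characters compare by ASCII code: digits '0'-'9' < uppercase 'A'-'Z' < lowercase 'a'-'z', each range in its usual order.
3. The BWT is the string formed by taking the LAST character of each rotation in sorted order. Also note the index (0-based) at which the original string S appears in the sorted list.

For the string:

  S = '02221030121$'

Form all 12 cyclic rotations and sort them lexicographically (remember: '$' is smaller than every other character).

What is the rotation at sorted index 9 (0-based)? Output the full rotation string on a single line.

Answer: 221030121$02

Derivation:
All 12 rotations (rotation i = S[i:]+S[:i]):
  rot[0] = 02221030121$
  rot[1] = 2221030121$0
  rot[2] = 221030121$02
  rot[3] = 21030121$022
  rot[4] = 1030121$0222
  rot[5] = 030121$02221
  rot[6] = 30121$022210
  rot[7] = 0121$0222103
  rot[8] = 121$02221030
  rot[9] = 21$022210301
  rot[10] = 1$0222103012
  rot[11] = $02221030121
Sorted (with $ < everything):
  sorted[0] = $02221030121
  sorted[1] = 0121$0222103
  sorted[2] = 02221030121$
  sorted[3] = 030121$02221
  sorted[4] = 1$0222103012
  sorted[5] = 1030121$0222
  sorted[6] = 121$02221030
  sorted[7] = 21$022210301
  sorted[8] = 21030121$022
  sorted[9] = 221030121$02
  sorted[10] = 2221030121$0
  sorted[11] = 30121$022210
sorted[9] = 221030121$02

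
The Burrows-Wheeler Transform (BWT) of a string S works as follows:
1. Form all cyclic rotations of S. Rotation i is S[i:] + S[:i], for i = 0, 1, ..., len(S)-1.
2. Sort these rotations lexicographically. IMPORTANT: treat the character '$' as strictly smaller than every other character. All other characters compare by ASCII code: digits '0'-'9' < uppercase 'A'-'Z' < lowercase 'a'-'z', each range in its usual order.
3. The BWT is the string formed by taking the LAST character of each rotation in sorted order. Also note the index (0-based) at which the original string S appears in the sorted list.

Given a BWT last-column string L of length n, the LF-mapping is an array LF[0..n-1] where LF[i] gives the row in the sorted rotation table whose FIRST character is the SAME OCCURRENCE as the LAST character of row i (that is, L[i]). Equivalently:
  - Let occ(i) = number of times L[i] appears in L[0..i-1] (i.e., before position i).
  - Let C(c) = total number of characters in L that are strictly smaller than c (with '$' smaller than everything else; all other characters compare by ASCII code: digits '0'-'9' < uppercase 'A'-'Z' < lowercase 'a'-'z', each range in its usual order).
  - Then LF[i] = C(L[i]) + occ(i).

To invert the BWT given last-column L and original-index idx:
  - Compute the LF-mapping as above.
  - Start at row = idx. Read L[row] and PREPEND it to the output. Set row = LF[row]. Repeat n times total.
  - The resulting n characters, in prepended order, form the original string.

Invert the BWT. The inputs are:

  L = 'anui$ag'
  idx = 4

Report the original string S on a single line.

LF mapping: 1 5 6 4 0 2 3
Walk LF starting at row 4, prepending L[row]:
  step 1: row=4, L[4]='$', prepend. Next row=LF[4]=0
  step 2: row=0, L[0]='a', prepend. Next row=LF[0]=1
  step 3: row=1, L[1]='n', prepend. Next row=LF[1]=5
  step 4: row=5, L[5]='a', prepend. Next row=LF[5]=2
  step 5: row=2, L[2]='u', prepend. Next row=LF[2]=6
  step 6: row=6, L[6]='g', prepend. Next row=LF[6]=3
  step 7: row=3, L[3]='i', prepend. Next row=LF[3]=4
Reversed output: iguana$

Answer: iguana$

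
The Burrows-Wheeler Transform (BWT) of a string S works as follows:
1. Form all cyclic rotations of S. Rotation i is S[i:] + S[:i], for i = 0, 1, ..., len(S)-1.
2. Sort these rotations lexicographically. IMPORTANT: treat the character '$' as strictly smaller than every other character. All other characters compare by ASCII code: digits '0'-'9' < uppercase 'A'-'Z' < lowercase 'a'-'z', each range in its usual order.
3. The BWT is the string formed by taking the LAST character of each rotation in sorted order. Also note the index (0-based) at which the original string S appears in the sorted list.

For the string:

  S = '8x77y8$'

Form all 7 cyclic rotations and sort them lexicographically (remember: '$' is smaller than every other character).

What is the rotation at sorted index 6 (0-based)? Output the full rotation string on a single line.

All 7 rotations (rotation i = S[i:]+S[:i]):
  rot[0] = 8x77y8$
  rot[1] = x77y8$8
  rot[2] = 77y8$8x
  rot[3] = 7y8$8x7
  rot[4] = y8$8x77
  rot[5] = 8$8x77y
  rot[6] = $8x77y8
Sorted (with $ < everything):
  sorted[0] = $8x77y8
  sorted[1] = 77y8$8x
  sorted[2] = 7y8$8x7
  sorted[3] = 8$8x77y
  sorted[4] = 8x77y8$
  sorted[5] = x77y8$8
  sorted[6] = y8$8x77
sorted[6] = y8$8x77

Answer: y8$8x77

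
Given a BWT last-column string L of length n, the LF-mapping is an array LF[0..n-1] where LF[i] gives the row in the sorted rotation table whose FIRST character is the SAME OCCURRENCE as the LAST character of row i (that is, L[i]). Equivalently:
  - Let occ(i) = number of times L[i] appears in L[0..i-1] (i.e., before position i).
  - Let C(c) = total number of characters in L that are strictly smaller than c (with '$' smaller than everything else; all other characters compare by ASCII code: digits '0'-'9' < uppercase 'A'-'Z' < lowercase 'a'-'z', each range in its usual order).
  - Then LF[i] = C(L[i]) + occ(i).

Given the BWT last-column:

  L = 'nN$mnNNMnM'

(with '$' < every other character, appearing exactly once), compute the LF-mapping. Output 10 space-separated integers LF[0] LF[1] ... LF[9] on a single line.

Char counts: '$':1, 'M':2, 'N':3, 'm':1, 'n':3
C (first-col start): C('$')=0, C('M')=1, C('N')=3, C('m')=6, C('n')=7
L[0]='n': occ=0, LF[0]=C('n')+0=7+0=7
L[1]='N': occ=0, LF[1]=C('N')+0=3+0=3
L[2]='$': occ=0, LF[2]=C('$')+0=0+0=0
L[3]='m': occ=0, LF[3]=C('m')+0=6+0=6
L[4]='n': occ=1, LF[4]=C('n')+1=7+1=8
L[5]='N': occ=1, LF[5]=C('N')+1=3+1=4
L[6]='N': occ=2, LF[6]=C('N')+2=3+2=5
L[7]='M': occ=0, LF[7]=C('M')+0=1+0=1
L[8]='n': occ=2, LF[8]=C('n')+2=7+2=9
L[9]='M': occ=1, LF[9]=C('M')+1=1+1=2

Answer: 7 3 0 6 8 4 5 1 9 2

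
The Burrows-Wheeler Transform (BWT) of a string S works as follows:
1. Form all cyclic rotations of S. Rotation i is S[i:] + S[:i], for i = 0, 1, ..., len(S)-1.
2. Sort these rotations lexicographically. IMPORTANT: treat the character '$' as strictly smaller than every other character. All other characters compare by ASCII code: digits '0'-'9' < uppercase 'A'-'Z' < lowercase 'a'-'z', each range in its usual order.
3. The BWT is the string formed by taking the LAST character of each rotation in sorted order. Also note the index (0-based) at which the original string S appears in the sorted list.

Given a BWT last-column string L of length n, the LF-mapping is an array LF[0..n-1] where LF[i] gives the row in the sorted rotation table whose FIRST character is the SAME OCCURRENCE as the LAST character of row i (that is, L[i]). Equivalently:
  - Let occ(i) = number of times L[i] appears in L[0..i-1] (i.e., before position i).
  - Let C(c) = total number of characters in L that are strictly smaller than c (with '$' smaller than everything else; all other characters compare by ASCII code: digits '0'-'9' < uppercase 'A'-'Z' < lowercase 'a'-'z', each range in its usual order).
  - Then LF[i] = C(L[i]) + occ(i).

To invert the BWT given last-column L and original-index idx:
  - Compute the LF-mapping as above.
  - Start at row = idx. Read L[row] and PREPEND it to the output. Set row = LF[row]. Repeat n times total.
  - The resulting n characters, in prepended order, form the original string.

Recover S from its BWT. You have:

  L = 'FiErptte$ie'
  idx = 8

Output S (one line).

Answer: repetitiEF$

Derivation:
LF mapping: 2 5 1 8 7 9 10 3 0 6 4
Walk LF starting at row 8, prepending L[row]:
  step 1: row=8, L[8]='$', prepend. Next row=LF[8]=0
  step 2: row=0, L[0]='F', prepend. Next row=LF[0]=2
  step 3: row=2, L[2]='E', prepend. Next row=LF[2]=1
  step 4: row=1, L[1]='i', prepend. Next row=LF[1]=5
  step 5: row=5, L[5]='t', prepend. Next row=LF[5]=9
  step 6: row=9, L[9]='i', prepend. Next row=LF[9]=6
  step 7: row=6, L[6]='t', prepend. Next row=LF[6]=10
  step 8: row=10, L[10]='e', prepend. Next row=LF[10]=4
  step 9: row=4, L[4]='p', prepend. Next row=LF[4]=7
  step 10: row=7, L[7]='e', prepend. Next row=LF[7]=3
  step 11: row=3, L[3]='r', prepend. Next row=LF[3]=8
Reversed output: repetitiEF$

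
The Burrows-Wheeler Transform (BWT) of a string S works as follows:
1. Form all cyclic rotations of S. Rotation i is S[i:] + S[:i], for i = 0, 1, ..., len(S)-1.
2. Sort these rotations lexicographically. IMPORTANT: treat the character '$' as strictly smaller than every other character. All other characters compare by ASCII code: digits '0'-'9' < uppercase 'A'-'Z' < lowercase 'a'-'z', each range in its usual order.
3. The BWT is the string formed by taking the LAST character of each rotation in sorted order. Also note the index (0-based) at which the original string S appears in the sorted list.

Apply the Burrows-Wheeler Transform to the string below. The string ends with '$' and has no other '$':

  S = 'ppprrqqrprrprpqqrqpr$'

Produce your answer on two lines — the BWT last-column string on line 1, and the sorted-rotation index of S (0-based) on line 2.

Answer: r$prqrrprrpqqpprqqrpp
1

Derivation:
All 21 rotations (rotation i = S[i:]+S[:i]):
  rot[0] = ppprrqqrprrprpqqrqpr$
  rot[1] = pprrqqrprrprpqqrqpr$p
  rot[2] = prrqqrprrprpqqrqpr$pp
  rot[3] = rrqqrprrprpqqrqpr$ppp
  rot[4] = rqqrprrprpqqrqpr$pppr
  rot[5] = qqrprrprpqqrqpr$ppprr
  rot[6] = qrprrprpqqrqpr$ppprrq
  rot[7] = rprrprpqqrqpr$ppprrqq
  rot[8] = prrprpqqrqpr$ppprrqqr
  rot[9] = rrprpqqrqpr$ppprrqqrp
  rot[10] = rprpqqrqpr$ppprrqqrpr
  rot[11] = prpqqrqpr$ppprrqqrprr
  rot[12] = rpqqrqpr$ppprrqqrprrp
  rot[13] = pqqrqpr$ppprrqqrprrpr
  rot[14] = qqrqpr$ppprrqqrprrprp
  rot[15] = qrqpr$ppprrqqrprrprpq
  rot[16] = rqpr$ppprrqqrprrprpqq
  rot[17] = qpr$ppprrqqrprrprpqqr
  rot[18] = pr$ppprrqqrprrprpqqrq
  rot[19] = r$ppprrqqrprrprpqqrqp
  rot[20] = $ppprrqqrprrprpqqrqpr
Sorted (with $ < everything):
  sorted[0] = $ppprrqqrprrprpqqrqpr  (last char: 'r')
  sorted[1] = ppprrqqrprrprpqqrqpr$  (last char: '$')
  sorted[2] = pprrqqrprrprpqqrqpr$p  (last char: 'p')
  sorted[3] = pqqrqpr$ppprrqqrprrpr  (last char: 'r')
  sorted[4] = pr$ppprrqqrprrprpqqrq  (last char: 'q')
  sorted[5] = prpqqrqpr$ppprrqqrprr  (last char: 'r')
  sorted[6] = prrprpqqrqpr$ppprrqqr  (last char: 'r')
  sorted[7] = prrqqrprrprpqqrqpr$pp  (last char: 'p')
  sorted[8] = qpr$ppprrqqrprrprpqqr  (last char: 'r')
  sorted[9] = qqrprrprpqqrqpr$ppprr  (last char: 'r')
  sorted[10] = qqrqpr$ppprrqqrprrprp  (last char: 'p')
  sorted[11] = qrprrprpqqrqpr$ppprrq  (last char: 'q')
  sorted[12] = qrqpr$ppprrqqrprrprpq  (last char: 'q')
  sorted[13] = r$ppprrqqrprrprpqqrqp  (last char: 'p')
  sorted[14] = rpqqrqpr$ppprrqqrprrp  (last char: 'p')
  sorted[15] = rprpqqrqpr$ppprrqqrpr  (last char: 'r')
  sorted[16] = rprrprpqqrqpr$ppprrqq  (last char: 'q')
  sorted[17] = rqpr$ppprrqqrprrprpqq  (last char: 'q')
  sorted[18] = rqqrprrprpqqrqpr$pppr  (last char: 'r')
  sorted[19] = rrprpqqrqpr$ppprrqqrp  (last char: 'p')
  sorted[20] = rrqqrprrprpqqrqpr$ppp  (last char: 'p')
Last column: r$prqrrprrpqqpprqqrpp
Original string S is at sorted index 1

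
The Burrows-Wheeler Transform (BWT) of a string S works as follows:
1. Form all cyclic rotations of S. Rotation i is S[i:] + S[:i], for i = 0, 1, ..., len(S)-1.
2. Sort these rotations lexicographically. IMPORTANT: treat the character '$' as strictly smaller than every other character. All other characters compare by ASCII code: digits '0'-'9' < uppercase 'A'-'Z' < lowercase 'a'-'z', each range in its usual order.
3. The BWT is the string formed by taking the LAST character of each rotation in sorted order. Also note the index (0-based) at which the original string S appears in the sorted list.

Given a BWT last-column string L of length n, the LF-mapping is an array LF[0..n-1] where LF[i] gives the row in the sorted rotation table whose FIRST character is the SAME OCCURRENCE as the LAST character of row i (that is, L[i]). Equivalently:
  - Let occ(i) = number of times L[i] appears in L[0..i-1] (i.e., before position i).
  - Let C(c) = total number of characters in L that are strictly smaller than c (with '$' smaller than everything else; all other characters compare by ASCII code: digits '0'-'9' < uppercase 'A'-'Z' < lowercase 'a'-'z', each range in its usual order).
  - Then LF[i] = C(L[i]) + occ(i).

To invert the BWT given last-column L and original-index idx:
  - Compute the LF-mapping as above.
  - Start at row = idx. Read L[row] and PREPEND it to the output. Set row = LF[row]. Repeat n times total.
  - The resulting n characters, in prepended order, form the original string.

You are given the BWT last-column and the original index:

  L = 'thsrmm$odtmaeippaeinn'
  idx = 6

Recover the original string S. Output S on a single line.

Answer: hammerdisappointment$

Derivation:
LF mapping: 19 6 18 17 9 10 0 14 3 20 11 1 4 7 15 16 2 5 8 12 13
Walk LF starting at row 6, prepending L[row]:
  step 1: row=6, L[6]='$', prepend. Next row=LF[6]=0
  step 2: row=0, L[0]='t', prepend. Next row=LF[0]=19
  step 3: row=19, L[19]='n', prepend. Next row=LF[19]=12
  step 4: row=12, L[12]='e', prepend. Next row=LF[12]=4
  step 5: row=4, L[4]='m', prepend. Next row=LF[4]=9
  step 6: row=9, L[9]='t', prepend. Next row=LF[9]=20
  step 7: row=20, L[20]='n', prepend. Next row=LF[20]=13
  step 8: row=13, L[13]='i', prepend. Next row=LF[13]=7
  step 9: row=7, L[7]='o', prepend. Next row=LF[7]=14
  step 10: row=14, L[14]='p', prepend. Next row=LF[14]=15
  step 11: row=15, L[15]='p', prepend. Next row=LF[15]=16
  step 12: row=16, L[16]='a', prepend. Next row=LF[16]=2
  step 13: row=2, L[2]='s', prepend. Next row=LF[2]=18
  step 14: row=18, L[18]='i', prepend. Next row=LF[18]=8
  step 15: row=8, L[8]='d', prepend. Next row=LF[8]=3
  step 16: row=3, L[3]='r', prepend. Next row=LF[3]=17
  step 17: row=17, L[17]='e', prepend. Next row=LF[17]=5
  step 18: row=5, L[5]='m', prepend. Next row=LF[5]=10
  step 19: row=10, L[10]='m', prepend. Next row=LF[10]=11
  step 20: row=11, L[11]='a', prepend. Next row=LF[11]=1
  step 21: row=1, L[1]='h', prepend. Next row=LF[1]=6
Reversed output: hammerdisappointment$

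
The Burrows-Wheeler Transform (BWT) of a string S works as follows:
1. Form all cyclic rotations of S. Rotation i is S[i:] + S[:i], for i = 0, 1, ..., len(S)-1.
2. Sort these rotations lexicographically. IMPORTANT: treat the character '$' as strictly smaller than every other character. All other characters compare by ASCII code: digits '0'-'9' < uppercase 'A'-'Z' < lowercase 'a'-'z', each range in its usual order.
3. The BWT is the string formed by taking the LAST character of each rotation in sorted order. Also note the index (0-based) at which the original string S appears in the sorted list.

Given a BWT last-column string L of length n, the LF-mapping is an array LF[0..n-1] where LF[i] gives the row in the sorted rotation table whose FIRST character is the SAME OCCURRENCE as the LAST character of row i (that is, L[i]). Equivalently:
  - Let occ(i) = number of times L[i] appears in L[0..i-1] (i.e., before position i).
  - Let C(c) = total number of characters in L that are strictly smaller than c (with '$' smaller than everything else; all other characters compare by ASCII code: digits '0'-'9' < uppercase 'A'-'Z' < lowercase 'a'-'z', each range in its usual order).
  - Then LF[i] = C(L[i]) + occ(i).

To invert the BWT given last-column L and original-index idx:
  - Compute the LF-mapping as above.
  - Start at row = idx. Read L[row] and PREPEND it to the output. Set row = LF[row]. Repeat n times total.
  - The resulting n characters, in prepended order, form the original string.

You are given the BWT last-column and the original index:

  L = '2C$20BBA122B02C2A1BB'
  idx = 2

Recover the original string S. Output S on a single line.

LF mapping: 5 18 0 6 1 13 14 11 3 7 8 15 2 9 19 10 12 4 16 17
Walk LF starting at row 2, prepending L[row]:
  step 1: row=2, L[2]='$', prepend. Next row=LF[2]=0
  step 2: row=0, L[0]='2', prepend. Next row=LF[0]=5
  step 3: row=5, L[5]='B', prepend. Next row=LF[5]=13
  step 4: row=13, L[13]='2', prepend. Next row=LF[13]=9
  step 5: row=9, L[9]='2', prepend. Next row=LF[9]=7
  step 6: row=7, L[7]='A', prepend. Next row=LF[7]=11
  step 7: row=11, L[11]='B', prepend. Next row=LF[11]=15
  step 8: row=15, L[15]='2', prepend. Next row=LF[15]=10
  step 9: row=10, L[10]='2', prepend. Next row=LF[10]=8
  step 10: row=8, L[8]='1', prepend. Next row=LF[8]=3
  step 11: row=3, L[3]='2', prepend. Next row=LF[3]=6
  step 12: row=6, L[6]='B', prepend. Next row=LF[6]=14
  step 13: row=14, L[14]='C', prepend. Next row=LF[14]=19
  step 14: row=19, L[19]='B', prepend. Next row=LF[19]=17
  step 15: row=17, L[17]='1', prepend. Next row=LF[17]=4
  step 16: row=4, L[4]='0', prepend. Next row=LF[4]=1
  step 17: row=1, L[1]='C', prepend. Next row=LF[1]=18
  step 18: row=18, L[18]='B', prepend. Next row=LF[18]=16
  step 19: row=16, L[16]='A', prepend. Next row=LF[16]=12
  step 20: row=12, L[12]='0', prepend. Next row=LF[12]=2
Reversed output: 0ABC01BCB2122BA22B2$

Answer: 0ABC01BCB2122BA22B2$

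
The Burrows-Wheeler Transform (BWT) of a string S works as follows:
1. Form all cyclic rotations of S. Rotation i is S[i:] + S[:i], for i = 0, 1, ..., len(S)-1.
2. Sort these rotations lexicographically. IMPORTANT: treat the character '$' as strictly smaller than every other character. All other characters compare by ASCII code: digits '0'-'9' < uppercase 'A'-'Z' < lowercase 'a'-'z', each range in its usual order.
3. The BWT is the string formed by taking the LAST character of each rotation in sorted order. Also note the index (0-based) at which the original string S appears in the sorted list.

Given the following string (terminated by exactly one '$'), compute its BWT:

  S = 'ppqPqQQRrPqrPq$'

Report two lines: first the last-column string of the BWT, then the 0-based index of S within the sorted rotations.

All 15 rotations (rotation i = S[i:]+S[:i]):
  rot[0] = ppqPqQQRrPqrPq$
  rot[1] = pqPqQQRrPqrPq$p
  rot[2] = qPqQQRrPqrPq$pp
  rot[3] = PqQQRrPqrPq$ppq
  rot[4] = qQQRrPqrPq$ppqP
  rot[5] = QQRrPqrPq$ppqPq
  rot[6] = QRrPqrPq$ppqPqQ
  rot[7] = RrPqrPq$ppqPqQQ
  rot[8] = rPqrPq$ppqPqQQR
  rot[9] = PqrPq$ppqPqQQRr
  rot[10] = qrPq$ppqPqQQRrP
  rot[11] = rPq$ppqPqQQRrPq
  rot[12] = Pq$ppqPqQQRrPqr
  rot[13] = q$ppqPqQQRrPqrP
  rot[14] = $ppqPqQQRrPqrPq
Sorted (with $ < everything):
  sorted[0] = $ppqPqQQRrPqrPq  (last char: 'q')
  sorted[1] = Pq$ppqPqQQRrPqr  (last char: 'r')
  sorted[2] = PqQQRrPqrPq$ppq  (last char: 'q')
  sorted[3] = PqrPq$ppqPqQQRr  (last char: 'r')
  sorted[4] = QQRrPqrPq$ppqPq  (last char: 'q')
  sorted[5] = QRrPqrPq$ppqPqQ  (last char: 'Q')
  sorted[6] = RrPqrPq$ppqPqQQ  (last char: 'Q')
  sorted[7] = ppqPqQQRrPqrPq$  (last char: '$')
  sorted[8] = pqPqQQRrPqrPq$p  (last char: 'p')
  sorted[9] = q$ppqPqQQRrPqrP  (last char: 'P')
  sorted[10] = qPqQQRrPqrPq$pp  (last char: 'p')
  sorted[11] = qQQRrPqrPq$ppqP  (last char: 'P')
  sorted[12] = qrPq$ppqPqQQRrP  (last char: 'P')
  sorted[13] = rPq$ppqPqQQRrPq  (last char: 'q')
  sorted[14] = rPqrPq$ppqPqQQR  (last char: 'R')
Last column: qrqrqQQ$pPpPPqR
Original string S is at sorted index 7

Answer: qrqrqQQ$pPpPPqR
7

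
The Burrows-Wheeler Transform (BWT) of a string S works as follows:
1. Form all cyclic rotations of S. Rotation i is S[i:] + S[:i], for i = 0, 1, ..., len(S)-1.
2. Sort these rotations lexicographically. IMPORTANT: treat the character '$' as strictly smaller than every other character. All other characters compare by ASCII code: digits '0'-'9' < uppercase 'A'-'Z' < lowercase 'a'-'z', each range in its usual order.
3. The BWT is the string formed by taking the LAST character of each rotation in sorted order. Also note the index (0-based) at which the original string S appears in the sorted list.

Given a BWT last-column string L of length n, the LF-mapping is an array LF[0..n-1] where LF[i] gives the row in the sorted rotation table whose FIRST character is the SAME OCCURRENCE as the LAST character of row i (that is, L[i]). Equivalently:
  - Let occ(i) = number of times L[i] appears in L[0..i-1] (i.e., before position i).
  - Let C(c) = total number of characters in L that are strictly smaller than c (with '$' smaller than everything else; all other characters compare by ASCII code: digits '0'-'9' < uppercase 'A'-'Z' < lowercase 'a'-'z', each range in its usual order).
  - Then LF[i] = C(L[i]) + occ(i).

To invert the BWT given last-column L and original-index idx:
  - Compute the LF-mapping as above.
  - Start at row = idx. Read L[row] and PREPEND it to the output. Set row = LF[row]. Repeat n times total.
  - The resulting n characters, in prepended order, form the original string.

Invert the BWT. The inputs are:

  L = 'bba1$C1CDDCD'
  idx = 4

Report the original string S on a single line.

Answer: CDa1DDb1CCb$

Derivation:
LF mapping: 10 11 9 1 0 3 2 4 6 7 5 8
Walk LF starting at row 4, prepending L[row]:
  step 1: row=4, L[4]='$', prepend. Next row=LF[4]=0
  step 2: row=0, L[0]='b', prepend. Next row=LF[0]=10
  step 3: row=10, L[10]='C', prepend. Next row=LF[10]=5
  step 4: row=5, L[5]='C', prepend. Next row=LF[5]=3
  step 5: row=3, L[3]='1', prepend. Next row=LF[3]=1
  step 6: row=1, L[1]='b', prepend. Next row=LF[1]=11
  step 7: row=11, L[11]='D', prepend. Next row=LF[11]=8
  step 8: row=8, L[8]='D', prepend. Next row=LF[8]=6
  step 9: row=6, L[6]='1', prepend. Next row=LF[6]=2
  step 10: row=2, L[2]='a', prepend. Next row=LF[2]=9
  step 11: row=9, L[9]='D', prepend. Next row=LF[9]=7
  step 12: row=7, L[7]='C', prepend. Next row=LF[7]=4
Reversed output: CDa1DDb1CCb$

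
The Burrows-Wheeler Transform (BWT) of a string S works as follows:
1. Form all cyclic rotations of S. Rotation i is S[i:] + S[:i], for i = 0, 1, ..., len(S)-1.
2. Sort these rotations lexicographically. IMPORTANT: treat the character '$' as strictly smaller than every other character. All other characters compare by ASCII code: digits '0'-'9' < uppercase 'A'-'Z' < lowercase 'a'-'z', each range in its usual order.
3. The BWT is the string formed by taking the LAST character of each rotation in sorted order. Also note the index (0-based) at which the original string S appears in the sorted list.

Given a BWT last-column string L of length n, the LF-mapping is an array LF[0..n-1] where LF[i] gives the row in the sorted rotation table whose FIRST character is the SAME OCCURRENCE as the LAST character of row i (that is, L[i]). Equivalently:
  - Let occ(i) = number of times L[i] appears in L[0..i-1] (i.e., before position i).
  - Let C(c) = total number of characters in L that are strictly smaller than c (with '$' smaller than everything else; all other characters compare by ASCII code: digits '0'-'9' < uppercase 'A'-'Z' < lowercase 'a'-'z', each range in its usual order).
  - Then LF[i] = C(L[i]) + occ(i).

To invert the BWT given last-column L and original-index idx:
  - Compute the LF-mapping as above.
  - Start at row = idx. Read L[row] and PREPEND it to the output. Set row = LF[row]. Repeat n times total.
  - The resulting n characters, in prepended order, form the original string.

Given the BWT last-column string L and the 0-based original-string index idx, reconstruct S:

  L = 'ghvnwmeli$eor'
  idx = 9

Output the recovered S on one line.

Answer: overwhelming$

Derivation:
LF mapping: 3 4 11 8 12 7 1 6 5 0 2 9 10
Walk LF starting at row 9, prepending L[row]:
  step 1: row=9, L[9]='$', prepend. Next row=LF[9]=0
  step 2: row=0, L[0]='g', prepend. Next row=LF[0]=3
  step 3: row=3, L[3]='n', prepend. Next row=LF[3]=8
  step 4: row=8, L[8]='i', prepend. Next row=LF[8]=5
  step 5: row=5, L[5]='m', prepend. Next row=LF[5]=7
  step 6: row=7, L[7]='l', prepend. Next row=LF[7]=6
  step 7: row=6, L[6]='e', prepend. Next row=LF[6]=1
  step 8: row=1, L[1]='h', prepend. Next row=LF[1]=4
  step 9: row=4, L[4]='w', prepend. Next row=LF[4]=12
  step 10: row=12, L[12]='r', prepend. Next row=LF[12]=10
  step 11: row=10, L[10]='e', prepend. Next row=LF[10]=2
  step 12: row=2, L[2]='v', prepend. Next row=LF[2]=11
  step 13: row=11, L[11]='o', prepend. Next row=LF[11]=9
Reversed output: overwhelming$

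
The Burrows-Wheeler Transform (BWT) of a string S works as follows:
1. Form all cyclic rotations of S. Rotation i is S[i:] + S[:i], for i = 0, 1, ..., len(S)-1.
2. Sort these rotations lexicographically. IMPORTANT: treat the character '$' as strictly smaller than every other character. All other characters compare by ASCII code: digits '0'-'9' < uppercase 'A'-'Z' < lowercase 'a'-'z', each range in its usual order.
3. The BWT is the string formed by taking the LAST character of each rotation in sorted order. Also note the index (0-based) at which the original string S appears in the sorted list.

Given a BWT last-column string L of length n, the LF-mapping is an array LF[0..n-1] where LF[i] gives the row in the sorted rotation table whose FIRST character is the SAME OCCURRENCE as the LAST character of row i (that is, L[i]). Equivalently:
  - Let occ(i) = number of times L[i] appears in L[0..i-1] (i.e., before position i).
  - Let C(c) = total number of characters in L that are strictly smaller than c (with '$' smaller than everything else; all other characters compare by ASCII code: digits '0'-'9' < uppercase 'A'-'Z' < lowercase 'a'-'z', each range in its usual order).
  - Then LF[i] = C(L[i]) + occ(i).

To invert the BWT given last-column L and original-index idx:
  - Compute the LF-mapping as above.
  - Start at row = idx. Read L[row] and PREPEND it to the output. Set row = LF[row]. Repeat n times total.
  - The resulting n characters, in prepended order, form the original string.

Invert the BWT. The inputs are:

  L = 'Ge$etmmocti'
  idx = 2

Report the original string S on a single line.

Answer: committeeG$

Derivation:
LF mapping: 1 3 0 4 9 6 7 8 2 10 5
Walk LF starting at row 2, prepending L[row]:
  step 1: row=2, L[2]='$', prepend. Next row=LF[2]=0
  step 2: row=0, L[0]='G', prepend. Next row=LF[0]=1
  step 3: row=1, L[1]='e', prepend. Next row=LF[1]=3
  step 4: row=3, L[3]='e', prepend. Next row=LF[3]=4
  step 5: row=4, L[4]='t', prepend. Next row=LF[4]=9
  step 6: row=9, L[9]='t', prepend. Next row=LF[9]=10
  step 7: row=10, L[10]='i', prepend. Next row=LF[10]=5
  step 8: row=5, L[5]='m', prepend. Next row=LF[5]=6
  step 9: row=6, L[6]='m', prepend. Next row=LF[6]=7
  step 10: row=7, L[7]='o', prepend. Next row=LF[7]=8
  step 11: row=8, L[8]='c', prepend. Next row=LF[8]=2
Reversed output: committeeG$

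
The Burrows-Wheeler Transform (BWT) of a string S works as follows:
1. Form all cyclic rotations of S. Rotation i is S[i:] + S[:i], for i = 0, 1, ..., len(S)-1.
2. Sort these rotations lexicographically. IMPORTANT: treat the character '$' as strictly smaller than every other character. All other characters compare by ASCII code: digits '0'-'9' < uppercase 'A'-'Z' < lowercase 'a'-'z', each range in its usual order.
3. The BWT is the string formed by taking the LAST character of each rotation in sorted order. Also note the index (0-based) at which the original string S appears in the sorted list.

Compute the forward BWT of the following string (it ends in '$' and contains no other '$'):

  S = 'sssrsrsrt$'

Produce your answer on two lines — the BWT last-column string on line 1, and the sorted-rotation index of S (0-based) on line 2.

All 10 rotations (rotation i = S[i:]+S[:i]):
  rot[0] = sssrsrsrt$
  rot[1] = ssrsrsrt$s
  rot[2] = srsrsrt$ss
  rot[3] = rsrsrt$sss
  rot[4] = srsrt$sssr
  rot[5] = rsrt$sssrs
  rot[6] = srt$sssrsr
  rot[7] = rt$sssrsrs
  rot[8] = t$sssrsrsr
  rot[9] = $sssrsrsrt
Sorted (with $ < everything):
  sorted[0] = $sssrsrsrt  (last char: 't')
  sorted[1] = rsrsrt$sss  (last char: 's')
  sorted[2] = rsrt$sssrs  (last char: 's')
  sorted[3] = rt$sssrsrs  (last char: 's')
  sorted[4] = srsrsrt$ss  (last char: 's')
  sorted[5] = srsrt$sssr  (last char: 'r')
  sorted[6] = srt$sssrsr  (last char: 'r')
  sorted[7] = ssrsrsrt$s  (last char: 's')
  sorted[8] = sssrsrsrt$  (last char: '$')
  sorted[9] = t$sssrsrsr  (last char: 'r')
Last column: tssssrrs$r
Original string S is at sorted index 8

Answer: tssssrrs$r
8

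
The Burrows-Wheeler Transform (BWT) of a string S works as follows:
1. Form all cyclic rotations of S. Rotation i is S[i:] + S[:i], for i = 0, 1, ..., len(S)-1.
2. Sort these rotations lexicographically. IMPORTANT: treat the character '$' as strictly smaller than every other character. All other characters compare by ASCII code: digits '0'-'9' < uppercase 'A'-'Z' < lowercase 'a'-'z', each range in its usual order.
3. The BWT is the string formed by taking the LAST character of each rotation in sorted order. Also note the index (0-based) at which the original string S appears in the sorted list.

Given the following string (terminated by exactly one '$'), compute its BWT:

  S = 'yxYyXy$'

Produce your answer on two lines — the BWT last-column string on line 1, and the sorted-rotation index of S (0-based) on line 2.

Answer: yyxyXY$
6

Derivation:
All 7 rotations (rotation i = S[i:]+S[:i]):
  rot[0] = yxYyXy$
  rot[1] = xYyXy$y
  rot[2] = YyXy$yx
  rot[3] = yXy$yxY
  rot[4] = Xy$yxYy
  rot[5] = y$yxYyX
  rot[6] = $yxYyXy
Sorted (with $ < everything):
  sorted[0] = $yxYyXy  (last char: 'y')
  sorted[1] = Xy$yxYy  (last char: 'y')
  sorted[2] = YyXy$yx  (last char: 'x')
  sorted[3] = xYyXy$y  (last char: 'y')
  sorted[4] = y$yxYyX  (last char: 'X')
  sorted[5] = yXy$yxY  (last char: 'Y')
  sorted[6] = yxYyXy$  (last char: '$')
Last column: yyxyXY$
Original string S is at sorted index 6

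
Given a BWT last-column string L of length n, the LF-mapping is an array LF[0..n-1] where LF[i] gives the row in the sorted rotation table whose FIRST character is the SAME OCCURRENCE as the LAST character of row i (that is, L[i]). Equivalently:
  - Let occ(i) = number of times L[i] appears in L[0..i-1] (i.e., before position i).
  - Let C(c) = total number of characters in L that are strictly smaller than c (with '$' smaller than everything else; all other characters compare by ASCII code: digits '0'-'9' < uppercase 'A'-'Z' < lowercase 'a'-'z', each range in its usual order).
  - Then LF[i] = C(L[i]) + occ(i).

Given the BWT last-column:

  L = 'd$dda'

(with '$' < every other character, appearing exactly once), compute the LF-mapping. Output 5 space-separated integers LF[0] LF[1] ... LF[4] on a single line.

Answer: 2 0 3 4 1

Derivation:
Char counts: '$':1, 'a':1, 'd':3
C (first-col start): C('$')=0, C('a')=1, C('d')=2
L[0]='d': occ=0, LF[0]=C('d')+0=2+0=2
L[1]='$': occ=0, LF[1]=C('$')+0=0+0=0
L[2]='d': occ=1, LF[2]=C('d')+1=2+1=3
L[3]='d': occ=2, LF[3]=C('d')+2=2+2=4
L[4]='a': occ=0, LF[4]=C('a')+0=1+0=1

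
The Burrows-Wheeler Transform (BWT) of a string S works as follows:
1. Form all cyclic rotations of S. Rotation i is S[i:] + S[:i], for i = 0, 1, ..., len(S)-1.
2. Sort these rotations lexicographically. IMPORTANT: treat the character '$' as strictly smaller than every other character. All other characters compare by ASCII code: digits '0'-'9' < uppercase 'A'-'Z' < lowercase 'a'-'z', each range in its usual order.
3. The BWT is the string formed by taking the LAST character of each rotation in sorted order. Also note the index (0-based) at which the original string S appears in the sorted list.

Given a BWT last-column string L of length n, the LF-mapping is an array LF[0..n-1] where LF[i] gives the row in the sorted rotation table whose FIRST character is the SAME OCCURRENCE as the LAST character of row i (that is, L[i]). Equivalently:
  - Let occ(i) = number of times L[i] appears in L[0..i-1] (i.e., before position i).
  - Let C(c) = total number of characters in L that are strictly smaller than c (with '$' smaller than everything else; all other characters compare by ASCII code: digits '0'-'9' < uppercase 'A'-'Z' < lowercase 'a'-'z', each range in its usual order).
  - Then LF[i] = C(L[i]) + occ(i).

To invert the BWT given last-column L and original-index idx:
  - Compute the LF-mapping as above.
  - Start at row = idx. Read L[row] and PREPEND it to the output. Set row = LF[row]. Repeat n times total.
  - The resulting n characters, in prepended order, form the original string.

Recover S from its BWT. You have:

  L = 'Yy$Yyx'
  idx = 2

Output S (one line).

LF mapping: 1 4 0 2 5 3
Walk LF starting at row 2, prepending L[row]:
  step 1: row=2, L[2]='$', prepend. Next row=LF[2]=0
  step 2: row=0, L[0]='Y', prepend. Next row=LF[0]=1
  step 3: row=1, L[1]='y', prepend. Next row=LF[1]=4
  step 4: row=4, L[4]='y', prepend. Next row=LF[4]=5
  step 5: row=5, L[5]='x', prepend. Next row=LF[5]=3
  step 6: row=3, L[3]='Y', prepend. Next row=LF[3]=2
Reversed output: YxyyY$

Answer: YxyyY$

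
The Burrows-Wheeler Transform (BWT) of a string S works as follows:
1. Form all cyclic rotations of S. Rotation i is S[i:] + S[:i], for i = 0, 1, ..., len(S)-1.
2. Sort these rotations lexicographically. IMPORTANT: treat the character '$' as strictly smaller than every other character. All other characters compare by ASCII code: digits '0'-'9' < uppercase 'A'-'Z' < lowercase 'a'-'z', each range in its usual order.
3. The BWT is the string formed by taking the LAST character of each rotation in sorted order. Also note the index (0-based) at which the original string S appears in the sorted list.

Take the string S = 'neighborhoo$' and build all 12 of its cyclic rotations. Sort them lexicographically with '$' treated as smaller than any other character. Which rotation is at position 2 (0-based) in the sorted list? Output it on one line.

Answer: eighborhoo$n

Derivation:
All 12 rotations (rotation i = S[i:]+S[:i]):
  rot[0] = neighborhoo$
  rot[1] = eighborhoo$n
  rot[2] = ighborhoo$ne
  rot[3] = ghborhoo$nei
  rot[4] = hborhoo$neig
  rot[5] = borhoo$neigh
  rot[6] = orhoo$neighb
  rot[7] = rhoo$neighbo
  rot[8] = hoo$neighbor
  rot[9] = oo$neighborh
  rot[10] = o$neighborho
  rot[11] = $neighborhoo
Sorted (with $ < everything):
  sorted[0] = $neighborhoo
  sorted[1] = borhoo$neigh
  sorted[2] = eighborhoo$n
  sorted[3] = ghborhoo$nei
  sorted[4] = hborhoo$neig
  sorted[5] = hoo$neighbor
  sorted[6] = ighborhoo$ne
  sorted[7] = neighborhoo$
  sorted[8] = o$neighborho
  sorted[9] = oo$neighborh
  sorted[10] = orhoo$neighb
  sorted[11] = rhoo$neighbo
sorted[2] = eighborhoo$n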